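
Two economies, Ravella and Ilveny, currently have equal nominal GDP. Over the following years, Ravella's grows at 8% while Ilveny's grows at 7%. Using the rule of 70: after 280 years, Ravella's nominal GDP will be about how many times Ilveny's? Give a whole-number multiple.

approximately 16 times

Only the 1-point difference matters.
70/1 ≈ 70.00 years per doubling of the ratio; 280 years gives 4.00 doublings, so ≈ 16×.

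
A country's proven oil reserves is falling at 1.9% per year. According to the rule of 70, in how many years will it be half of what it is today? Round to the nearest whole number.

about 37 years

Halving time ≈ 70 / 1.9 = 36.84 → 37 years.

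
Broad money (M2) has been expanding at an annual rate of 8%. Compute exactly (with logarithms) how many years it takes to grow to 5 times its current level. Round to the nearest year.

t = ln(5) / ln(1 + 0.08) = 1.6094 / 0.076961 ≈ 20.91.
≈ 21 years.

21 years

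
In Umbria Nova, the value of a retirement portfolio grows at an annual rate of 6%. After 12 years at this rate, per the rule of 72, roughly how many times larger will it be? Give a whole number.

72/6 ≈ 12.00 years per doubling.
12 years fits 1 doubling: 2^1 = 2.

about 2 times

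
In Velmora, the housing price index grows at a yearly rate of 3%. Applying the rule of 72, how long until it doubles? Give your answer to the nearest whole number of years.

At 3%, doubling takes about 72/3 = 24.00 years.

around 24 years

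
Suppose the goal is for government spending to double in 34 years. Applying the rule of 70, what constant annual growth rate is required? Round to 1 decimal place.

approximately 2.1%

70 / 34 ≈ 2.06, so about 2.1% a year.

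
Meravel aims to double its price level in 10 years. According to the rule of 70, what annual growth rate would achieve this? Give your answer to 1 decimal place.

70 / 10 ≈ 7.00, so about 7.0% a year.

7.0%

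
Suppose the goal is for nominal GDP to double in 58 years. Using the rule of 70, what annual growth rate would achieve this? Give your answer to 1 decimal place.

approximately 1.2%

70 / 58 ≈ 1.21, so about 1.2% a year.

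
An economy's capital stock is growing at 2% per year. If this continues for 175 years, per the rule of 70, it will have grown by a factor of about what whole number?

At 2% one doubling takes ≈ 35.00 years; 175 years is 5 of them, so ×32.

roughly 32 times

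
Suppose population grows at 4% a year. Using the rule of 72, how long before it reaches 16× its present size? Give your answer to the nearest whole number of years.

roughly 72 years

Doubling time ≈ 72/4 = 18.00 years.
Getting to 16× needs 4 doublings: 4 × 18.00 ≈ 72 years.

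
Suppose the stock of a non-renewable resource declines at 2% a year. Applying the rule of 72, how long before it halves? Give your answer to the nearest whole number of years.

The rule works in reverse for decay: 72/2 ≈ 36.00 years to halve.

approximately 36 years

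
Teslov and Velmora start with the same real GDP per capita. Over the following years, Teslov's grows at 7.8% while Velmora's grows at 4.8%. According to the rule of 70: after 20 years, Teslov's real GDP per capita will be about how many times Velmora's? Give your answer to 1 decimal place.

about 1.8 times

Rate gap = 7.8% − 4.8% = 3 points.
The ratio doubles every 70/3 ≈ 23.33 years.
20/23.33 ≈ 0.86 doublings → ratio ≈ 2^0.86 ≈ 1.8.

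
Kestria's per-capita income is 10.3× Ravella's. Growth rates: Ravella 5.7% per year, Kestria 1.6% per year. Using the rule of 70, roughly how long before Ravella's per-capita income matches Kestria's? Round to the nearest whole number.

Ravella gains on Kestria at 5.7% − 1.6% = 4.1 points a year.
At that relative rate the gap halves every 70/4.1 ≈ 17.07 years.
A 10.3× gap takes log₂(10.3) ≈ 3.36 halvings to close: 3.36 × 17.07 ≈ 57 years.

57 years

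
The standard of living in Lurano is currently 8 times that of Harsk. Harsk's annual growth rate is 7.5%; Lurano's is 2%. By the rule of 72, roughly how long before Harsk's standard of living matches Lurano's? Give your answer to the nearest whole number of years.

Harsk gains on Lurano at 7.5% − 2% = 5.5 points a year.
At that relative rate the gap halves every 72/5.5 ≈ 13.09 years.
An 8 times gap closes after 3 halvings: 3 × 13.09 ≈ 39 years.

39 years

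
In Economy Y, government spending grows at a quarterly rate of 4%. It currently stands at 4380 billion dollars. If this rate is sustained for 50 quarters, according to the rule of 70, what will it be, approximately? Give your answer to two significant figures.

It doubles every 70/4 ≈ 17.50 quarters, so 50 quarters is 2.86 doublings.
2^2.86 ≈ 7.26; 4380 × 7.26 ≈ 32000 billion dollars.

roughly 32000 billion dollars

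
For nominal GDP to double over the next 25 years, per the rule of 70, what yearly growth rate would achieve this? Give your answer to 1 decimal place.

70 / 25 ≈ 2.80, so about 2.8% per year.

about 2.8%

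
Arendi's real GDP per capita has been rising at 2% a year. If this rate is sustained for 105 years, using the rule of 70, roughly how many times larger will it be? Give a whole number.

At 2% one doubling takes ≈ 35.00 years; 105 years is 3 of them, so ×8.

roughly 8 times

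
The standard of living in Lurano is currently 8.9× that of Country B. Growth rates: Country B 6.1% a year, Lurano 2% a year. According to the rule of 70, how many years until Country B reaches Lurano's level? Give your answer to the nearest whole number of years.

54 years

What matters is the difference: 4.1 pp.
Rule of 70 on the gap: the ratio halves every 70/4.1 ≈ 17.07 years.
An 8.9× gap takes log₂(8.9) ≈ 3.15 halvings to close: 3.15 × 17.07 ≈ 54 years.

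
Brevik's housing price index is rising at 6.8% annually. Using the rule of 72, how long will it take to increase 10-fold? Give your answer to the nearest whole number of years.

approximately 35 years

One doubling takes 72/6.8 = 10.59 years.
10× is log₂ 10 ≈ 3.32 doublings, so ≈ 3.32 × 10.59 = 35 years.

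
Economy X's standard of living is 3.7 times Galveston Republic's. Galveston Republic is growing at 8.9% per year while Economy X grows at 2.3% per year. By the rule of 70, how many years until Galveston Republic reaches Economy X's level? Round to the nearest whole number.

around 20 years

The growth-rate gap is 8.9% − 2.3% = 6.6 percentage points.
So the ratio between them halves every 70/6.6 ≈ 10.61 years.
A 3.7 times gap takes log₂(3.7) ≈ 1.89 halvings to close: 1.89 × 10.61 ≈ 20 years.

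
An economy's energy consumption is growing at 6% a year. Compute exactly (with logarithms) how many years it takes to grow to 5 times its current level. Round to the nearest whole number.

28 years

t = ln(5) / ln(1 + 0.06) = 1.6094 / 0.058269 ≈ 27.62.
≈ 28 years.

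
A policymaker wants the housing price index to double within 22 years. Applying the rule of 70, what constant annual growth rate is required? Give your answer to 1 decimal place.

roughly 3.2%

70 / 22 ≈ 3.18, so about 3.2% a year.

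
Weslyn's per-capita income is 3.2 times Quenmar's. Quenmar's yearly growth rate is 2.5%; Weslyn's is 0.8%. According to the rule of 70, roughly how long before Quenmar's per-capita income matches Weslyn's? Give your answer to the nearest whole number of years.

What matters is the difference: 1.7 pp.
Rule of 70 on the gap: the ratio halves every 70/1.7 ≈ 41.18 years.
A 3.2 times gap takes log₂(3.2) ≈ 1.68 halvings to close: 1.68 × 41.18 ≈ 69 years.

≈ 69 years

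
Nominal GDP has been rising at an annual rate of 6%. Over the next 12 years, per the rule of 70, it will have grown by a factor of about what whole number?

approximately 2 times

70/6 ≈ 11.67 years per doubling.
12 years fits 1 doubling: 2^1 = 2.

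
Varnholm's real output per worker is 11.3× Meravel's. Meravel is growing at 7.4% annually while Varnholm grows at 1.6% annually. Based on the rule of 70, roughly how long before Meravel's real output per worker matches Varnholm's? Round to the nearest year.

The growth-rate gap is 7.4% − 1.6% = 5.8 percentage points.
So the ratio between them halves every 70/5.8 ≈ 12.07 years.
An 11.3× gap takes log₂(11.3) ≈ 3.50 halvings to close: 3.50 × 12.07 ≈ 42 years.

roughly 42 years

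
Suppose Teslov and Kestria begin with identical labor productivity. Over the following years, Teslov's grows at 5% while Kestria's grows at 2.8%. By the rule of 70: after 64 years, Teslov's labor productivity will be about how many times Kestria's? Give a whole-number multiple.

Only the 2.2-point difference matters.
70/2.2 ≈ 31.82 years per doubling of the ratio; 64 years gives 2.01 doublings, so ≈ 4×.

≈ 4 times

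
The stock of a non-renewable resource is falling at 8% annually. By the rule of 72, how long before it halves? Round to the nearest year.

Halving time ≈ 72 / 8 = 9.00 → 9 years.

around 9 years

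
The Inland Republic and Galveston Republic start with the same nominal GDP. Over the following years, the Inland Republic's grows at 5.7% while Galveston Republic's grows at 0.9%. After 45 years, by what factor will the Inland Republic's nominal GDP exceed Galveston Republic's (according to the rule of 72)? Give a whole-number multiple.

Rate gap = 5.7% − 0.9% = 4.8 points.
The ratio doubles every 72/4.8 ≈ 15.00 years.
45/15.00 ≈ 3.00 doublings → ratio ≈ 2^3.00 ≈ 8.

approximately 8 times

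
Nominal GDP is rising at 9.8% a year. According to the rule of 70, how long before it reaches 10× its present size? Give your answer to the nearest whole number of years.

around 24 years

Doubling time ≈ 70/9.8 = 7.14 years.
Reaching 10× takes log₂(10) ≈ 3.32 doublings.
3.32 × 7.14 ≈ 24 years.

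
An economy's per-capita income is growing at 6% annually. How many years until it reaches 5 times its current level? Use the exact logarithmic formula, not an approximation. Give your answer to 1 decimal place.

27.6 years

t = ln(5) / ln(1 + 0.06) = 1.6094 / 0.058269 ≈ 27.62.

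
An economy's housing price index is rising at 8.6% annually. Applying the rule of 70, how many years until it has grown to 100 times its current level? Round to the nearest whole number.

Doubling time ≈ 70/8.6 = 8.14 years.
100× is log₂ 100 ≈ 6.64 doublings, so ≈ 6.64 × 8.14 = 54 years.

54 years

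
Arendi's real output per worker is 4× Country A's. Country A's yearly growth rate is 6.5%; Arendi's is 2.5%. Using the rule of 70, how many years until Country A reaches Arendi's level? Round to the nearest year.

What matters is the difference: 4 pp.
Rule of 70 on the gap: the ratio halves every 70/4 ≈ 17.50 years.
A 4× gap closes after 2 halvings: 2 × 17.50 ≈ 35 years.

around 35 years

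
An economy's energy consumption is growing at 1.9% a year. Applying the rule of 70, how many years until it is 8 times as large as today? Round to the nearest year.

about 111 years

At 1.9% it doubles every 70/1.9 ≈ 36.84 years.
8× is 3 doublings, so 3 × 36.84 ≈ 111 years.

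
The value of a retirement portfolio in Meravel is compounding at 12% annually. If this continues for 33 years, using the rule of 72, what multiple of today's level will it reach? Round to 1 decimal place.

Doubles every ≈ 6.00 years (72/12).
33 years is 5.50 doublings; 2^5.50 ≈ 45.3×.

roughly 45.3 times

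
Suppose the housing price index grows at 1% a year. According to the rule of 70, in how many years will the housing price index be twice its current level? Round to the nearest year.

roughly 70 years

At 1%, doubling takes about 70/1 = 70.00 years.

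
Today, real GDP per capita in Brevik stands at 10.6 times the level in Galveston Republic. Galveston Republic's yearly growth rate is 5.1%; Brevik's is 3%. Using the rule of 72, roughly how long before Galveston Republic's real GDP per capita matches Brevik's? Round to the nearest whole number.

The growth-rate gap is 5.1% − 3% = 2.1 percentage points.
So the ratio between them halves every 72/2.1 ≈ 34.29 years.
A 10.6 times gap takes log₂(10.6) ≈ 3.41 halvings to close: 3.41 × 34.29 ≈ 117 years.

about 117 years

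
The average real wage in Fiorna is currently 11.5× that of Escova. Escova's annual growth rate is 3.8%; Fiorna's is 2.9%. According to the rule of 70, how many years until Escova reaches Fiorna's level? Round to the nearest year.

≈ 274 years

The growth-rate gap is 3.8% − 2.9% = 0.9 percentage points.
So the ratio between them halves every 70/0.9 ≈ 77.78 years.
An 11.5× gap takes log₂(11.5) ≈ 3.52 halvings to close: 3.52 × 77.78 ≈ 274 years.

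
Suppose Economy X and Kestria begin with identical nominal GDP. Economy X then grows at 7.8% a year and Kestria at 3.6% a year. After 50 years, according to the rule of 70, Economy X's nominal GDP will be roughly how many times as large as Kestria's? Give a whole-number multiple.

Only the 4.2-point difference matters.
70/4.2 ≈ 16.67 years per doubling of the ratio; 50 years gives 3.00 doublings, so ≈ 8×.

about 8 times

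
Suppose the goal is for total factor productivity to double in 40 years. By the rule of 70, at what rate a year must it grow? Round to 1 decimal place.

around 1.8%

70 / 40 ≈ 1.75, so about 1.8% a year.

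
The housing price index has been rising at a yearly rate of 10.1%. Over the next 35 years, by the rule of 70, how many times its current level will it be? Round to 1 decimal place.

33.1 times

Doubling time ≈ 70/10.1 = 6.93 years.
35 years / 6.93 ≈ 5.05 doublings → factor 2^5.05 ≈ 33.1.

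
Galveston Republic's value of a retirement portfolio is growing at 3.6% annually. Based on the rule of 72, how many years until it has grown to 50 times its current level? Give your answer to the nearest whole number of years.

about 113 years

At 3.6% it doubles every 72/3.6 ≈ 20.00 years.
Reaching 50× takes log₂(50) ≈ 5.64 doublings.
5.64 × 20.00 ≈ 113 years.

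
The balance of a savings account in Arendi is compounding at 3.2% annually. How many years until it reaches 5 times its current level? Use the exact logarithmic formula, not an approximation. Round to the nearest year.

51 years

t = ln(5) / ln(1 + 0.032) = 1.6094 / 0.031499 ≈ 51.09.
≈ 51 years.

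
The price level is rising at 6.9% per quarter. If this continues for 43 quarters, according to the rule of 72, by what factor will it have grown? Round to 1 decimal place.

17.4 times

Doubles every ≈ 10.43 quarters (72/6.9).
43 quarters is 4.12 doublings; 2^4.12 ≈ 17.4×.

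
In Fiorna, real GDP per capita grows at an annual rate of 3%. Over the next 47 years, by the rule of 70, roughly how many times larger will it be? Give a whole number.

around 4 times

Doubling time ≈ 70/3 = 23.33 years.
47/23.33 ≈ 2 doublings, so about 2^2 = 4×.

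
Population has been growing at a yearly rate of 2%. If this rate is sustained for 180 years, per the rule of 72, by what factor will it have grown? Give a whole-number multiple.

At 2% one doubling takes ≈ 36.00 years; 180 years is 5 of them, so ×32.

32 times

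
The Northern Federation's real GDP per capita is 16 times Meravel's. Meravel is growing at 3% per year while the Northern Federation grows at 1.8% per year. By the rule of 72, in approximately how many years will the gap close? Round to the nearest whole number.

240 years

Meravel gains on the Northern Federation at 3% − 1.8% = 1.2 points a year.
At that relative rate the gap halves every 72/1.2 ≈ 60.00 years.
A 16 times gap closes after 4 halvings: 4 × 60.00 ≈ 240 years.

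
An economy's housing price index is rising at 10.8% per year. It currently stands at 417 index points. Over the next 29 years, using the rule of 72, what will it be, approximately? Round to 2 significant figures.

Doubling time ≈ 72/10.8 = 6.67 years.
29 years is 29/6.67 ≈ 4.35 doublings, a factor of 2^4.35 ≈ 20.39.
417 × 20.39 ≈ 8500 index points.

≈ 8500 index points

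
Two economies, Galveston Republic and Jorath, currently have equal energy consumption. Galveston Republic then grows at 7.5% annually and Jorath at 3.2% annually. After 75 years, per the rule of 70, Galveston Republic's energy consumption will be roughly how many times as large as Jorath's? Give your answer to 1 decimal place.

Only the 4.3-point difference matters.
70/4.3 ≈ 16.28 years per doubling of the ratio; 75 years gives 4.61 doublings, so ≈ 24.4×.

about 24.4 times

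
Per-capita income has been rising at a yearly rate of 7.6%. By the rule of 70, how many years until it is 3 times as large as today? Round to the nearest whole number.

Doubling time ≈ 70/7.6 = 9.21 years.
Reaching 3× takes log₂(3) ≈ 1.58 doublings.
1.58 × 9.21 ≈ 15 years.

roughly 15 years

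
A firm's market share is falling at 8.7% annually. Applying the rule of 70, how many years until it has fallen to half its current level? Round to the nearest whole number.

around 8 years

Halving time ≈ 70 / 8.7 = 8.05 → 8 years.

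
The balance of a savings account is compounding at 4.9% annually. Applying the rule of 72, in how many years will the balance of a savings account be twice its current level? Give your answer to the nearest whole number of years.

72/4.9 ≈ 14.69, so it doubles roughly every 15 years.

approximately 15 years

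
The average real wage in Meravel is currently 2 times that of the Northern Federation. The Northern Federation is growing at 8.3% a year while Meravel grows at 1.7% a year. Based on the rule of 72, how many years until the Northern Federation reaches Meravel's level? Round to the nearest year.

What matters is the difference: 6.6 pp.
Rule of 72 on the gap: the ratio halves every 72/6.6 ≈ 10.91 years.
A 2 times gap closes after 1 halving: 1 × 10.91 ≈ 11 years.

roughly 11 years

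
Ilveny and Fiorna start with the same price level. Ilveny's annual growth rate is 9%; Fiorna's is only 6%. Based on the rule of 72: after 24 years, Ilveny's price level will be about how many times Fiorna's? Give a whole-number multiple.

about 2 times

Only the 3-point difference matters.
72/3 ≈ 24.00 years per doubling of the ratio; 24 years gives 1.00 doublings, so ≈ 2×.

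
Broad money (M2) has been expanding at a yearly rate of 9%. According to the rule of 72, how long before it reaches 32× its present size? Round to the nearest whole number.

Doubling time ≈ 72/9 = 8.00 years.
32× is 5 doublings, so 5 × 8.00 ≈ 40 years.

around 40 years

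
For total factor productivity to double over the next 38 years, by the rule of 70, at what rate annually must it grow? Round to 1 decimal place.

70 / 38 ≈ 1.84, so about 1.8% annually.

roughly 1.8%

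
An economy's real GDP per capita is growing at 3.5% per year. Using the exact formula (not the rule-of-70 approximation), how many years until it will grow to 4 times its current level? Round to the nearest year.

40 years

t = ln(4) / ln(1 + 0.035) = 1.3863 / 0.034401 ≈ 40.30.
≈ 40 years.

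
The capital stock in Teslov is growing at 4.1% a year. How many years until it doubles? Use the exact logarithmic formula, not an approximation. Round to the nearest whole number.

17 years

t = ln(2) / ln(1 + 0.041) = 0.6931 / 0.040182 ≈ 17.25.
≈ 17 years.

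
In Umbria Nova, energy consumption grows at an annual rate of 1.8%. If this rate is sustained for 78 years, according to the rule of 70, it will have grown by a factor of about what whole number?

≈ 4 times

Doubling time ≈ 70/1.8 = 38.89 years.
78/38.89 ≈ 2 doublings, so about 2^2 = 4×.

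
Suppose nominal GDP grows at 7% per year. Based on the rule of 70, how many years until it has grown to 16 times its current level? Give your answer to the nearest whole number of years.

40 years

One doubling takes 70/7 = 10.00 years.
16× is 4 doublings, so 4 × 10.00 ≈ 40 years.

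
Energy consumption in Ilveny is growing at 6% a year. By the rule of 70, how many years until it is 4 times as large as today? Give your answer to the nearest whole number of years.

Doubling time ≈ 70/6 = 11.67 years.
Getting to 4× needs 2 doublings: 2 × 11.67 ≈ 23 years.

around 23 years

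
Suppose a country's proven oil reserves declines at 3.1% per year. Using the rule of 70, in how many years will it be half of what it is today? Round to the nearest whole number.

The rule works in reverse for decay: 70/3.1 ≈ 22.58 years to halve.

about 23 years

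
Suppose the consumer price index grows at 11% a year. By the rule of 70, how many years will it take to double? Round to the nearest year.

around 6 years

At 11%, doubling takes about 70/11 = 6.36 years.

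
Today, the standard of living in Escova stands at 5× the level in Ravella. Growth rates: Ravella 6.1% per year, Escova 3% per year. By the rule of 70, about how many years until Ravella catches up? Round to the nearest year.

about 52 years

The growth-rate gap is 6.1% − 3% = 3.1 percentage points.
So the ratio between them halves every 70/3.1 ≈ 22.58 years.
A 5× gap takes log₂(5) ≈ 2.32 halvings to close: 2.32 × 22.58 ≈ 52 years.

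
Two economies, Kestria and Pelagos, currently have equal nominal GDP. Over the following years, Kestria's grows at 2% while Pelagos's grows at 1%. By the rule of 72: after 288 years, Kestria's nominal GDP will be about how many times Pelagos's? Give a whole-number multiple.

Only the 1-point difference matters.
72/1 ≈ 72.00 years per doubling of the ratio; 288 years gives 4.00 doublings, so ≈ 16×.

about 16 times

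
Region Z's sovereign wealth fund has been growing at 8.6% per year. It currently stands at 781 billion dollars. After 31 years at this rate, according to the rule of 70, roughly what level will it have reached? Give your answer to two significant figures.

Doubling time ≈ 70/8.6 = 8.14 years.
31 years is 31/8.14 ≈ 3.81 doublings, a factor of 2^3.81 ≈ 14.03.
781 × 14.03 ≈ 11000 billion dollars.

11000 billion dollars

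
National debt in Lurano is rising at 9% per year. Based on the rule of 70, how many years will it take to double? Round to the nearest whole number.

At 9%, doubling takes about 70/9 = 7.78 years.

about 8 years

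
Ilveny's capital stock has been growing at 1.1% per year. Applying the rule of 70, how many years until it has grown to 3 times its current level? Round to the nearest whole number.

One doubling takes 70/1.1 = 63.64 years.
Reaching 3× takes log₂(3) ≈ 1.58 doublings.
1.58 × 63.64 ≈ 101 years.

101 years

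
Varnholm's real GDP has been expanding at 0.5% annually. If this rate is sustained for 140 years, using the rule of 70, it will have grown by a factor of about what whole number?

Doubling time ≈ 70/0.5 = 140.00 years.
140/140.00 ≈ 1 doubling, so about 2^1 = 2×.

approximately 2 times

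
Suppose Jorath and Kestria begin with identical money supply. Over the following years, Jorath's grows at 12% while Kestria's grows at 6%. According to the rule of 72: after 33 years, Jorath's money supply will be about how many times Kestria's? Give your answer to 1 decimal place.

Only the 6-point difference matters.
72/6 ≈ 12.00 years per doubling of the ratio; 33 years gives 2.75 doublings, so ≈ 6.7×.

approximately 6.7 times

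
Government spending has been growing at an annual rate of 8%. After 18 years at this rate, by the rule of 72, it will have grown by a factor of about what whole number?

around 4 times

72/8 ≈ 9.00 years per doubling.
18 years fits 2 doublings: 2^2 = 4.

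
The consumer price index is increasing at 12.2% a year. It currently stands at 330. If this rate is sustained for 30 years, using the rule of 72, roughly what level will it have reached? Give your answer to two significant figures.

approximately 11000

It doubles every 72/12.2 ≈ 5.90 years, so 30 years is 5.08 doublings.
2^5.08 ≈ 33.82; 330 × 33.82 ≈ 11000.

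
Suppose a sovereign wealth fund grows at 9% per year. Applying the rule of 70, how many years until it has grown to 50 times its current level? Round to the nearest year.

≈ 44 years

One doubling takes 70/9 = 7.78 years.
Reaching 50× takes log₂(50) ≈ 5.64 doublings.
5.64 × 7.78 ≈ 44 years.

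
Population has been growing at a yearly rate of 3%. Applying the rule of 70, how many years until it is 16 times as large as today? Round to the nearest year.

At 3% it doubles every 70/3 ≈ 23.33 years.
16 = 2^4, so 4 doublings → 93 years.

about 93 years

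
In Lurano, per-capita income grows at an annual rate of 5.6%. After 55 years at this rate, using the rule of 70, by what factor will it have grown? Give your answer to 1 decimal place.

Doubling time ≈ 70/5.6 = 12.50 years.
55 years / 12.50 ≈ 4.40 doublings → factor 2^4.40 ≈ 21.1.

21.1 times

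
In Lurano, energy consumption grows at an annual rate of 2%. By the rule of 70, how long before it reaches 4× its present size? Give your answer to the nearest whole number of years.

70 years

At 2% it doubles every 70/2 ≈ 35.00 years.
4 = 2^2, so 2 doublings → 70 years.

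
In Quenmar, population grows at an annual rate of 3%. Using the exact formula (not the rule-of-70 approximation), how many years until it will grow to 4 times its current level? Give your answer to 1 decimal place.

t = ln(4) / ln(1 + 0.03) = 1.3863 / 0.029559 ≈ 46.90.

46.9 years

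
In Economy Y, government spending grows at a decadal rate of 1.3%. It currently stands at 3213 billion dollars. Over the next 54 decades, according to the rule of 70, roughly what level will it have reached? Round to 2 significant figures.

roughly 6400 billion dollars

It doubles every 70/1.3 ≈ 53.85 decades, so 54 decades is 1.00 doublings.
2^1.00 ≈ 2.00; 3213 × 2.00 ≈ 6400 billion dollars.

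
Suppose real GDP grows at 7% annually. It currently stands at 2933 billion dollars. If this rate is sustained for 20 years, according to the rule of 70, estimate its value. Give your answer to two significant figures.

It doubles every 70/7 ≈ 10.00 years, so 20 years is 2.00 doublings.
2^2.00 ≈ 4.00; 2933 × 4.00 ≈ 12000 billion dollars.

approximately 12000 billion dollars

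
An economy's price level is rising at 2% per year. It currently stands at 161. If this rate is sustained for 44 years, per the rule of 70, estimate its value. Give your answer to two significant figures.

approximately 380

It doubles every 70/2 ≈ 35.00 years, so 44 years is 1.26 doublings.
2^1.26 ≈ 2.39; 161 × 2.39 ≈ 380.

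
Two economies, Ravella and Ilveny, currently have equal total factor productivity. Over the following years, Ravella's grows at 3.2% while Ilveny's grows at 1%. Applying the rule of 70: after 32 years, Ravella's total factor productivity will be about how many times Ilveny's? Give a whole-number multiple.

Ravella pulls ahead at 2.2 pp per year, so the ratio doubles every 70/2.2 ≈ 31.82 years.
In 32 years that's 1.01 doublings: 2^1.01 ≈ 2.

about 2 times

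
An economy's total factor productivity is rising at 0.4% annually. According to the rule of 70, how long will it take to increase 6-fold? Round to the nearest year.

about 452 years

At 0.4% it doubles every 70/0.4 ≈ 175.00 years.
6× is log₂ 6 ≈ 2.58 doublings, so ≈ 2.58 × 175.00 = 452 years.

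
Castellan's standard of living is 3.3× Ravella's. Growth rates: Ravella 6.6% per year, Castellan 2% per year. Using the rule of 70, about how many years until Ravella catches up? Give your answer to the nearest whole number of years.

What matters is the difference: 4.6 pp.
Rule of 70 on the gap: the ratio halves every 70/4.6 ≈ 15.22 years.
A 3.3× gap takes log₂(3.3) ≈ 1.72 halvings to close: 1.72 × 15.22 ≈ 26 years.

26 years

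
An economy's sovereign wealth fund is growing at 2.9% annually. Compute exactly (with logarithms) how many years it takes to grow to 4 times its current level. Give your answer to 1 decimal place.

t = ln(4) / ln(1 + 0.029) = 1.3863 / 0.028587 ≈ 48.49.

48.5 years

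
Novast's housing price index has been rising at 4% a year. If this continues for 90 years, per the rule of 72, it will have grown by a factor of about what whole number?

Doubling time ≈ 72/4 = 18.00 years.
90/18.00 ≈ 5 doublings, so about 2^5 = 32×.

approximately 32 times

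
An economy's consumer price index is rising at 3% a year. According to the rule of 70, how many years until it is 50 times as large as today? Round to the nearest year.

approximately 132 years

Doubling time ≈ 70/3 = 23.33 years.
Reaching 50× takes log₂(50) ≈ 5.64 doublings.
5.64 × 23.33 ≈ 132 years.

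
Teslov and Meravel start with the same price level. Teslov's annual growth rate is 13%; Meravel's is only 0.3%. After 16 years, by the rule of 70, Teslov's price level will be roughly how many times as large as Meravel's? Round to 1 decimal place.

Teslov pulls ahead at 12.7 pp per year, so the ratio doubles every 70/12.7 ≈ 5.51 years.
In 16 years that's 2.90 doublings: 2^2.90 ≈ 7.5.

around 7.5 times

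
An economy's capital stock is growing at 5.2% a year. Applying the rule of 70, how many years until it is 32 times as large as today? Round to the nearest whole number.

One doubling takes 70/5.2 = 13.46 years.
32 = 2^5, so 5 doublings → 67 years.

≈ 67 years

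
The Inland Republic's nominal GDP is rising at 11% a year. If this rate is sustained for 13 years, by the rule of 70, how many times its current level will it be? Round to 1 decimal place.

Doubling time ≈ 70/11 = 6.36 years.
13 years / 6.36 ≈ 2.04 doublings → factor 2^2.04 ≈ 4.1.

roughly 4.1 times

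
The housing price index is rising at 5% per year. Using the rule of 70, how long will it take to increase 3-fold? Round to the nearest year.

22 years

At 5% it doubles every 70/5 ≈ 14.00 years.
Reaching 3× takes log₂(3) ≈ 1.58 doublings.
1.58 × 14.00 ≈ 22 years.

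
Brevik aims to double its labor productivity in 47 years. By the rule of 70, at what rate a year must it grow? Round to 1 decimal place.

around 1.5%

70 / 47 ≈ 1.49, so about 1.5% a year.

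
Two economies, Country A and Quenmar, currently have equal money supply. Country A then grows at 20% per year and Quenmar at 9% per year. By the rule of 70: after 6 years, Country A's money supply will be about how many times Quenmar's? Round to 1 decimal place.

Only the 11-point difference matters.
70/11 ≈ 6.36 years per doubling of the ratio; 6 years gives 0.94 doublings, so ≈ 1.9×.

≈ 1.9 times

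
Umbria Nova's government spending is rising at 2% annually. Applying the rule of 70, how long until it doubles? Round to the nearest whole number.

35 years

70/2 ≈ 35.00, so it doubles roughly every 35 years.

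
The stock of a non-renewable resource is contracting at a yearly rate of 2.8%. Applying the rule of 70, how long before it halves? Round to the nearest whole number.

roughly 25 years

Falling at 2.8%, it halves about every 70/2.8 = 25.00 years.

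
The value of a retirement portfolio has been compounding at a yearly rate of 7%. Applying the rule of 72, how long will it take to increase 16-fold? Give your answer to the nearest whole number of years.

One doubling takes 72/7 = 10.29 years.
16 = 2^4, so 4 doublings → 41 years.

around 41 years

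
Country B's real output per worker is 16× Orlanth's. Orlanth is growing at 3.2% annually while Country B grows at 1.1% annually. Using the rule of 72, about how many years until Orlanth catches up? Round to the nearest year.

The growth-rate gap is 3.2% − 1.1% = 2.1 percentage points.
So the ratio between them halves every 72/2.1 ≈ 34.29 years.
A 16× gap closes after 4 halvings: 4 × 34.29 ≈ 137 years.

137 years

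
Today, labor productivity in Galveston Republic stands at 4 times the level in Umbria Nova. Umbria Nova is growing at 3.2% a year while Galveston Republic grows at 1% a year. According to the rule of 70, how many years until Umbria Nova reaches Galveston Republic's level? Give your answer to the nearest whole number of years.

The growth-rate gap is 3.2% − 1% = 2.2 percentage points.
So the ratio between them halves every 70/2.2 ≈ 31.82 years.
A 4 times gap closes after 2 halvings: 2 × 31.82 ≈ 64 years.

64 years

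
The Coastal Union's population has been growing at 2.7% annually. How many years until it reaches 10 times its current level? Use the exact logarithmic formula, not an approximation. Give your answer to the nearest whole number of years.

t = ln(10) / ln(1 + 0.027) = 2.3026 / 0.026642 ≈ 86.43.
≈ 86 years.

86 years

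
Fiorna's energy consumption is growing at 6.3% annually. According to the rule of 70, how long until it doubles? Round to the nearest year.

Doubling time ≈ 70 / 6.3 = 11.11 years.

11 years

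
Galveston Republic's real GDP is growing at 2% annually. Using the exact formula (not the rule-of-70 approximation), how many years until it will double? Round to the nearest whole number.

35 years

t = ln(2) / ln(1 + 0.02) = 0.6931 / 0.019803 ≈ 35.00.
≈ 35 years.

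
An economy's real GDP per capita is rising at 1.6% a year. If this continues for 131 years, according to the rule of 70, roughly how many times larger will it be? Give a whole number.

≈ 8 times

70/1.6 ≈ 43.75 years per doubling.
131 years fits 3 doublings: 2^3 = 8.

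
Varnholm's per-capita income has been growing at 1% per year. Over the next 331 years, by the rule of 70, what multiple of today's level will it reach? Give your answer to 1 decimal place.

around 26.5 times

Doubles every ≈ 70.00 years (70/1).
331 years is 4.73 doublings; 2^4.73 ≈ 26.5×.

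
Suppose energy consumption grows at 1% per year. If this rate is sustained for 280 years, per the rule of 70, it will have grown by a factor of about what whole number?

70/1 ≈ 70.00 years per doubling.
280 years fits 4 doublings: 2^4 = 16.

around 16 times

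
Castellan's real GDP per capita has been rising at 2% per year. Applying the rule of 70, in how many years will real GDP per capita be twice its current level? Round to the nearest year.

Doubling time ≈ 70 / 2 = 35.00 years.

roughly 35 years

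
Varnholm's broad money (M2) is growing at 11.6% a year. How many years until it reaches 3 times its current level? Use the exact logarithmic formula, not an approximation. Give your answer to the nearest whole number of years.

10 years

t = ln(3) / ln(1 + 0.116) = 1.0986 / 0.109751 ≈ 10.01.
≈ 10 years.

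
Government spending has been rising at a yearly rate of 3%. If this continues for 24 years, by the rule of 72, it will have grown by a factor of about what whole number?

roughly 2 times

At 3% one doubling takes ≈ 24.00 years; 24 years is 1 of them, so ×2.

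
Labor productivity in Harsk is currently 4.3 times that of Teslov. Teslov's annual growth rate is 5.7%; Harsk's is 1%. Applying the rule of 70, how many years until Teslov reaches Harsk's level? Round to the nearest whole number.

What matters is the difference: 4.7 pp.
Rule of 70 on the gap: the ratio halves every 70/4.7 ≈ 14.89 years.
A 4.3 times gap takes log₂(4.3) ≈ 2.10 halvings to close: 2.10 × 14.89 ≈ 31 years.

about 31 years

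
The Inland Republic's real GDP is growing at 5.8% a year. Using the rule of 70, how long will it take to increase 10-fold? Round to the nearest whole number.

around 40 years

One doubling takes 70/5.8 = 12.07 years.
10× is log₂ 10 ≈ 3.32 doublings, so ≈ 3.32 × 12.07 = 40 years.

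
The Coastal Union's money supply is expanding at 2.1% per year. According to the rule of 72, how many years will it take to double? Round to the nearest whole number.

about 34 years

72/2.1 ≈ 34.29, so it doubles roughly every 34 years.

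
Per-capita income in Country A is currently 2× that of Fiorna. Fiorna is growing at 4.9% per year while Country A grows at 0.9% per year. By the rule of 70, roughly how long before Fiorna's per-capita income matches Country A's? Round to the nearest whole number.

What matters is the difference: 4 pp.
Rule of 70 on the gap: the ratio halves every 70/4 ≈ 17.50 years.
A 2× gap closes after 1 halving: 1 × 17.50 ≈ 18 years.

≈ 18 years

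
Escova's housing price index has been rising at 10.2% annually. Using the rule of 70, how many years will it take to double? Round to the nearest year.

70/10.2 ≈ 6.86, so it doubles roughly every 7 years.

7 years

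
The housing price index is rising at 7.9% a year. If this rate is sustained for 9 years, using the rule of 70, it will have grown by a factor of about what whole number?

roughly 2 times

Doubling time ≈ 70/7.9 = 8.86 years.
9/8.86 ≈ 1 doubling, so about 2^1 = 2×.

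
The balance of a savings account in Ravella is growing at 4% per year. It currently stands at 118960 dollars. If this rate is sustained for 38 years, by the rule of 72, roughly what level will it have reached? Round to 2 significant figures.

≈ 510000 dollars

Doubling time ≈ 72/4 = 18.00 years.
38 years is 38/18.00 ≈ 2.11 doublings, a factor of 2^2.11 ≈ 4.32.
118960 × 4.32 ≈ 510000 dollars.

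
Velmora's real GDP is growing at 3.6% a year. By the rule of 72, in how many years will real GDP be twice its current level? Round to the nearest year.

about 20 years

72/3.6 ≈ 20.00, so it doubles roughly every 20 years.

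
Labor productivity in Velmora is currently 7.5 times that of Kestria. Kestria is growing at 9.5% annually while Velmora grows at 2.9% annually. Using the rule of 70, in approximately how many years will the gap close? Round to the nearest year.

31 years

What matters is the difference: 6.6 pp.
Rule of 70 on the gap: the ratio halves every 70/6.6 ≈ 10.61 years.
A 7.5 times gap takes log₂(7.5) ≈ 2.91 halvings to close: 2.91 × 10.61 ≈ 31 years.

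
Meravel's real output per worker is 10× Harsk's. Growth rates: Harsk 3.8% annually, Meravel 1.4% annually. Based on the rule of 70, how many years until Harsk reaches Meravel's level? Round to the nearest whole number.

97 years

Harsk gains on Meravel at 3.8% − 1.4% = 2.4 points a year.
At that relative rate the gap halves every 70/2.4 ≈ 29.17 years.
A 10× gap takes log₂(10) ≈ 3.32 halvings to close: 3.32 × 29.17 ≈ 97 years.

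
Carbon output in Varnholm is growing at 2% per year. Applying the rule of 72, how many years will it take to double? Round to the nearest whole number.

72/2 ≈ 36.00, so it doubles roughly every 36 years.

approximately 36 years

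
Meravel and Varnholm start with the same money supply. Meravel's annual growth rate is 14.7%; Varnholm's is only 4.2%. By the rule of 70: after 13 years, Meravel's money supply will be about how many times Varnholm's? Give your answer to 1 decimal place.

3.9 times

Only the 10.5-point difference matters.
70/10.5 ≈ 6.67 years per doubling of the ratio; 13 years gives 1.95 doublings, so ≈ 3.9×.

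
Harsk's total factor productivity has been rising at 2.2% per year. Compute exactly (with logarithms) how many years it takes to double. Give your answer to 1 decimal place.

31.9 years

t = ln(2) / ln(1 + 0.022) = 0.6931 / 0.021761 ≈ 31.85.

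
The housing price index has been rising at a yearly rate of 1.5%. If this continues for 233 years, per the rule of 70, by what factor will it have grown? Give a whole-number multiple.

At 1.5% one doubling takes ≈ 46.67 years; 233 years is 5 of them, so ×32.

32 times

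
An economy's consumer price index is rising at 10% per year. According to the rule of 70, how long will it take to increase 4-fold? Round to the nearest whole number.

One doubling takes 70/10 = 7.00 years.
Getting to 4× needs 2 doublings: 2 × 7.00 ≈ 14 years.

roughly 14 years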